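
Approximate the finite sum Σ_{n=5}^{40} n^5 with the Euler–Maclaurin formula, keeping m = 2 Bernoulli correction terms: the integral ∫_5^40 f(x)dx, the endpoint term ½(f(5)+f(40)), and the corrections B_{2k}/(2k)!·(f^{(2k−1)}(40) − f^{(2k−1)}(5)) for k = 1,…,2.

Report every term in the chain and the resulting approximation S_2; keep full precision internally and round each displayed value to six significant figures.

S_2 ≈ 7.34932e+08

The integral term ∫_5^40 x^5 dx = 6.82664e+08.
Endpoint term: (f(5) + f(40))/2 = (3125.00 + 1.02400e+08)/2 = 5.12016e+07.
So far: 7.33866e+08.
Order-1 term: 1/12 · (1.28000e+07 − 3125.00) = 1.06641e+06.
Running total after k=1: 7.34932e+08.
Order-2 term: −1/720 · (96000.0 − 1500.00) = -131.250.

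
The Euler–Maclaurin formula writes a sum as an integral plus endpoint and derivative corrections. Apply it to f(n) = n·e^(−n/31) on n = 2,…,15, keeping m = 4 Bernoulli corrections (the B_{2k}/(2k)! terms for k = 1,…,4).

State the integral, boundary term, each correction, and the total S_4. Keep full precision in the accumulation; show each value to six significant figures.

S_4 ≈ 85.6218

∫_2^15 x·e^(−x/31) dx evaluates to 80.1079.
Boundary: ½(f(2) + f(15)) = ½(1.87504 + 9.24589) = 5.56047.
Integral + boundary = 85.6684.
Correction k=1: B_{2}/2! · (f^{(1)}(15) − f^{(1)}(2)) = 1/12 · (0.318138 − 0.877036) = -0.0465748.
After k=1: 85.6218.
Correction k=2: B_{4}/4! · (f^{(3)}(15) − f^{(3)}(2)) = −1/720 · (0.00161386 − 0.00286376) = 1.73597e-06.
After k=2: 85.6218.
Correction k=3: B_{6}/6! · (f^{(5)}(15) − f^{(5)}(2)) = 1/30240 · (3.01423e-06 − 5.01030e-06) = -6.60075e-11.
After k=3: 85.6218.
Correction k=4: B_{8}/8! · (f^{(7)}(15) − f^{(7)}(2)) = −1/1209600 · (4.52561e-09 − 7.32635e-09) = 2.31543e-15.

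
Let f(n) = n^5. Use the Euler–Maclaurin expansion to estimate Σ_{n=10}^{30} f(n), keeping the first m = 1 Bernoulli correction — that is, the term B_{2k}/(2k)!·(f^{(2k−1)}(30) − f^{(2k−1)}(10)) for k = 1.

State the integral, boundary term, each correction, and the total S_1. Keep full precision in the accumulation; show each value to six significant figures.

S_1 ≈ 1.33867e+08

The integral term ∫_10^30 x^5 dx = 1.21333e+08.
½[f(10) + f(30)] = ½[100000 + 2.43000e+07] = 1.22000e+07.
Integral + boundary = 1.33533e+08.
k=1: B_{2}/(2)! × [f^{(1)}(30) − f^{(1)}(10)] = 1/12 × (4.05000e+06 − 50000.0) = 333333.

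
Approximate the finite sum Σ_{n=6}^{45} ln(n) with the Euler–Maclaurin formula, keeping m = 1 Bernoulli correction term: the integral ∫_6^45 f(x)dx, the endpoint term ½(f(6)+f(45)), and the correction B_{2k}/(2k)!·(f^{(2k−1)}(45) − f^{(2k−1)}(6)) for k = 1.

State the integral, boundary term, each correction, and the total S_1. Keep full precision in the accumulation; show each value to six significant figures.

∫_6^45 ln(x) dx evaluates to 121.549.
½[f(6) + f(45)] = ½[1.79176 + 3.80666] = 2.79921.
So far: 124.348.
Order-1 term: 1/12 · (0.0222222 − 0.166667) = -0.0120370.

S_1 ≈ 124.336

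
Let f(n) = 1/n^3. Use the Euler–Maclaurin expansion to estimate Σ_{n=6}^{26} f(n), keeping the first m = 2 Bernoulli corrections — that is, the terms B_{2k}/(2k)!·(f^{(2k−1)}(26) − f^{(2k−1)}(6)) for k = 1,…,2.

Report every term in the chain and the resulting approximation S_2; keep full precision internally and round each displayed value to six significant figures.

Integral: ∫_6^26 1/x^3 dx = 0.0131492.
Boundary: ½(f(6) + f(26)) = ½(0.00462963 + 5.68958e-05) = 0.00234326.
Running total after boundary: 0.0154925.
Order-1 term: 1/12 · (-6.56490e-06 − (-0.00231481)) = 0.000192354.
Partial sum through k=1: 0.0156849.
Order-2 term: −1/720 · (-1.94228e-07 − (-0.00128601)) = -1.78585e-06.

S_2 ≈ 0.0156831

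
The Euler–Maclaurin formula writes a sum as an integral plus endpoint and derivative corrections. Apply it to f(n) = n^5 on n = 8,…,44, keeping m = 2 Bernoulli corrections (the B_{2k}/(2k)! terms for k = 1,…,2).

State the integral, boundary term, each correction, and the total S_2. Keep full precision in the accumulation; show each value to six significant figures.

S_2 ≈ 1.29338e+09

The integral term ∫_8^44 x^5 dx = 1.20934e+09.
Boundary: ½(f(8) + f(44)) = ½(32768.0 + 1.64916e+08) = 8.24745e+07.
Running total after boundary: 1.29182e+09.
Correction k=1: B_{2}/2! · (f^{(1)}(44) − f^{(1)}(8)) = 1/12 · (1.87405e+07 − 20480.0) = 1.56000e+06.
Running total after k=1: 1.29338e+09.
Correction k=2: B_{4}/4! · (f^{(3)}(44) − f^{(3)}(8)) = −1/720 · (116160 − 3840.00) = -156.000.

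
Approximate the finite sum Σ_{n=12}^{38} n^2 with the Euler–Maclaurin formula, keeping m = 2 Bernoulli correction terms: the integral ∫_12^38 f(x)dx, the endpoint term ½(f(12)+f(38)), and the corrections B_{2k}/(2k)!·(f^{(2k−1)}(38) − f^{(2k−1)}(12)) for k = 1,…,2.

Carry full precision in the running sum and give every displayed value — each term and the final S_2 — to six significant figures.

S_2 ≈ 18513.0

The integral term ∫_12^38 x^2 dx = 17714.7.
½[f(12) + f(38)] = ½[144.000 + 1444.00] = 794.000.
Integral + boundary = 18508.7.
Correction k=1: B_{2}/2! · (f^{(1)}(38) − f^{(1)}(12)) = 1/12 · (76.0000 − 24.0000) = 4.33333.
Partial sum through k=1: 18513.0.
Correction k=2: B_{4}/4! · (f^{(3)}(38) − f^{(3)}(12)) = −1/720 · (0.00000 − 0.00000) = 0.00000.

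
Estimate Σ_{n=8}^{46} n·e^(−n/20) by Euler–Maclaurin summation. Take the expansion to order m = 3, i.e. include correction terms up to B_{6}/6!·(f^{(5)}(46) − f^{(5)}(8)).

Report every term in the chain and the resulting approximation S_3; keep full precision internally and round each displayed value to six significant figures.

S_3 ≈ 247.980

∫_8^46 x·e^(−x/20) dx evaluates to 243.038.
½[f(8) + f(46)] = ½[5.36256 + 4.61191] = 4.98723.
Running total after boundary: 248.025.
Order-1 term: 1/12 · (-0.130336 − 0.402192) = -0.0443774.
Partial sum through k=1: 247.980.
Order-2 term: −1/720 · (0.000175453 − 0.00435708) = 5.80782e-06.
Partial sum through k=2: 247.980.
Order-3 term: 1/30240 · (1.69187e-06 − 1.92717e-05) = -5.81344e-10.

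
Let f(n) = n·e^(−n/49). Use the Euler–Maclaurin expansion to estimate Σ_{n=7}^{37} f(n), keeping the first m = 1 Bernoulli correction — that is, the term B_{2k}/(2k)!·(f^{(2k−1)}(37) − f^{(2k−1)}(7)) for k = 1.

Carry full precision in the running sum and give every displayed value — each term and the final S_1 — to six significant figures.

Integral: ∫_7^37 x·e^(−x/49) dx = 398.290.
Endpoint term: (f(7) + f(37))/2 = (6.06815 + 17.3886)/2 = 11.7284.
Running total after boundary: 410.019.
k=1: B_{2}/(2)! × [f^{(1)}(37) − f^{(1)}(7)] = 1/12 × (0.115093 − 0.743038) = -0.0523288.

S_1 ≈ 409.966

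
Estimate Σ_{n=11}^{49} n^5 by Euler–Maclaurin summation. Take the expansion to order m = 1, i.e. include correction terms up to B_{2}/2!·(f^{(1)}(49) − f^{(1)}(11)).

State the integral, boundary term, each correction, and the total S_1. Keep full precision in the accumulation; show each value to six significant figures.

Integral: ∫_11^49 x^5 dx = 2.30659e+09.
Endpoint term: (f(11) + f(49))/2 = (161051 + 2.82475e+08)/2 = 1.41318e+08.
Running total after boundary: 2.44790e+09.
Order-1 term: 1/12 · (2.88240e+07 − 73205.0) = 2.39590e+06.

S_1 ≈ 2.45030e+09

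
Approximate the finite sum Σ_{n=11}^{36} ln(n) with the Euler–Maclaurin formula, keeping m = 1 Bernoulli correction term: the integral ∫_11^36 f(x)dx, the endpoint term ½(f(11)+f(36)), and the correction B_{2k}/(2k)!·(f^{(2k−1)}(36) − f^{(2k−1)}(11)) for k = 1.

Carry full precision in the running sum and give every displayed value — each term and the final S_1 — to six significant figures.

Integral: ∫_11^36 ln(x) dx = 77.6298.
Endpoint term: (f(11) + f(36))/2 = (2.39790 + 3.58352)/2 = 2.99071.
Integral + boundary = 80.6205.
k=1: B_{2}/(2)! × [f^{(1)}(36) − f^{(1)}(11)] = 1/12 × (0.0277778 − 0.0909091) = -0.00526094.

S_1 ≈ 80.6153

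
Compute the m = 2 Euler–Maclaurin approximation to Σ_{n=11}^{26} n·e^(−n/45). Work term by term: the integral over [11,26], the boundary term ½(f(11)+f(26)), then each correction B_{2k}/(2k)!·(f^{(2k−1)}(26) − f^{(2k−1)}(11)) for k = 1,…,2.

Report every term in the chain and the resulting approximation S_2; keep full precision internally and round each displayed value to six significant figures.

The integral term ∫_11^26 x·e^(−x/45) dx = 180.657.
Endpoint term: (f(11) + f(26))/2 = (8.61453 + 14.5897)/2 = 11.6021.
Integral + boundary = 192.259.
k=1: B_{2}/(2)! × [f^{(1)}(26) − f^{(1)}(11)] = 1/12 × (0.236927 − 0.591705) = -0.0295648.
Partial sum through k=1: 192.229.
k=2: B_{4}/(4)! × [f^{(3)}(26) − f^{(3)}(11)] = −1/720 × (0.000671217 − 0.00106567) = 5.47853e-07.

S_2 ≈ 192.229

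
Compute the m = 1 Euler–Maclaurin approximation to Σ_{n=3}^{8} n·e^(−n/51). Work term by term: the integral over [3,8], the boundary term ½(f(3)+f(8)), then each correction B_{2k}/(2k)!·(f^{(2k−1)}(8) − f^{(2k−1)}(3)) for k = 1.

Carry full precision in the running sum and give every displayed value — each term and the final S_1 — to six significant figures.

∫_3^8 x·e^(−x/51) dx evaluates to 24.5151.
Endpoint term: (f(3) + f(8))/2 = (2.82862 + 6.83857)/2 = 4.83360.
Integral + boundary = 29.3487.
k=1: B_{2}/(2)! × [f^{(1)}(8) − f^{(1)}(3)] = 1/12 × (0.720732 − 0.887410) = -0.0138899.

S_1 ≈ 29.3348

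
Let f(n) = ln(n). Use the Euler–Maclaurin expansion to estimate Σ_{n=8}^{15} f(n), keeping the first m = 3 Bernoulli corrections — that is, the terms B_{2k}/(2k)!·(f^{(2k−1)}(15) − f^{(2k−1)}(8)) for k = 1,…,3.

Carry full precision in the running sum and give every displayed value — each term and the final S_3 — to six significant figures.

The integral term ∫_8^15 ln(x) dx = 16.9852.
½[f(8) + f(15)] = ½[2.07944 + 2.70805] = 2.39375.
Integral + boundary = 19.3790.
k=1: B_{2}/(2)! × [f^{(1)}(15) − f^{(1)}(8)] = 1/12 × (0.0666667 − 0.125000) = -0.00486111.
Partial sum through k=1: 19.3741.
k=2: B_{4}/(4)! × [f^{(3)}(15) − f^{(3)}(8)] = −1/720 × (0.000592593 − 0.00390625) = 4.60230e-06.
Partial sum through k=2: 19.3741.
k=3: B_{6}/(6)! × [f^{(5)}(15) − f^{(5)}(8)] = 1/30240 × (3.16049e-05 − 0.000732422) = -2.31752e-08.

S_3 ≈ 19.3741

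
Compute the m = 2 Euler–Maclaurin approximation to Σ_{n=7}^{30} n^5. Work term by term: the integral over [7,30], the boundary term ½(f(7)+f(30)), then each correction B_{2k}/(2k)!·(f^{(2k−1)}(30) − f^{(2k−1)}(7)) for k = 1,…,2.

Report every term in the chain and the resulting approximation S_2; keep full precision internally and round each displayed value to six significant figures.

S_2 ≈ 1.33975e+08

∫_7^30 x^5 dx evaluates to 1.21480e+08.
½[f(7) + f(30)] = ½[16807.0 + 2.43000e+07] = 1.21584e+07.
So far: 1.33639e+08.
Correction k=1: B_{2}/2! · (f^{(1)}(30) − f^{(1)}(7)) = 1/12 · (4.05000e+06 − 12005.0) = 336500.
Partial sum through k=1: 1.33975e+08.
Correction k=2: B_{4}/4! · (f^{(3)}(30) − f^{(3)}(7)) = −1/720 · (54000.0 − 2940.00) = -70.9167.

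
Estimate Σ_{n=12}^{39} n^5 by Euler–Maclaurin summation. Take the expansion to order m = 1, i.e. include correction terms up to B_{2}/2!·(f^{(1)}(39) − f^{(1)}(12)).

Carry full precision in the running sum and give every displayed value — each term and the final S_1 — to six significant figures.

Integral: ∫_12^39 x^5 dx = 5.85960e+08.
Boundary: ½(f(12) + f(39)) = ½(248832 + 9.02242e+07) = 4.52365e+07.
So far: 6.31196e+08.
Correction k=1: B_{2}/2! · (f^{(1)}(39) − f^{(1)}(12)) = 1/12 · (1.15672e+07 − 103680) = 955294.

S_1 ≈ 6.32151e+08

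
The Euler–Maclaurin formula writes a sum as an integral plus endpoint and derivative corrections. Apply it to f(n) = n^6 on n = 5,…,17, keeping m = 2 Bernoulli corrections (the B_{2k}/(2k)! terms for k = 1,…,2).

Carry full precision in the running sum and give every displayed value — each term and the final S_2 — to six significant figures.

S_2 ≈ 7.13928e+07

Integral: ∫_5^17 x^6 dx = 5.86086e+07.
Boundary: ½(f(5) + f(17)) = ½(15625.0 + 2.41376e+07) = 1.20766e+07.
So far: 7.06852e+07.
k=1: B_{2}/(2)! × [f^{(1)}(17) − f^{(1)}(5)] = 1/12 × (8.51914e+06 − 18750.0) = 708366.
Partial sum through k=1: 7.13936e+07.
k=2: B_{4}/(4)! × [f^{(3)}(17) − f^{(3)}(5)] = −1/720 × (589560 − 15000.0) = -798.000.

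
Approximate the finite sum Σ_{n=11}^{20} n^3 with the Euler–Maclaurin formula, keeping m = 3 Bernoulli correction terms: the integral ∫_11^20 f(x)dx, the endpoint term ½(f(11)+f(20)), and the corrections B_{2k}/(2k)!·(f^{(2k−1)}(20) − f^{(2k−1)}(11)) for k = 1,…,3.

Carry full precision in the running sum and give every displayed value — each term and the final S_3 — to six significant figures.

S_3 ≈ 41075.0

The integral term ∫_11^20 x^3 dx = 36339.8.
Endpoint term: (f(11) + f(20))/2 = (1331.00 + 8000.00)/2 = 4665.50.
So far: 41005.2.
k=1: B_{2}/(2)! × [f^{(1)}(20) − f^{(1)}(11)] = 1/12 × (1200.00 − 363.000) = 69.7500.
Running total after k=1: 41075.0.
k=2: B_{4}/(4)! × [f^{(3)}(20) − f^{(3)}(11)] = −1/720 × (6.00000 − 6.00000) = 0.00000.
Running total after k=2: 41075.0.
k=3: B_{6}/(6)! × [f^{(5)}(20) − f^{(5)}(11)] = 1/30240 × (0.00000 − 0.00000) = 0.00000.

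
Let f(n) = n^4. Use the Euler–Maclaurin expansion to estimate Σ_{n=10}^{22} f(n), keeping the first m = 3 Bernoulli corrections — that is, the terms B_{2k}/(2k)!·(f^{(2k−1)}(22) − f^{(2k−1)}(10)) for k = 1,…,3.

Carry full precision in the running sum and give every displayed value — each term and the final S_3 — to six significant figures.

The integral term ∫_10^22 x^4 dx = 1.01073e+06.
Boundary: ½(f(10) + f(22)) = ½(10000.0 + 234256) = 122128.
So far: 1.13285e+06.
k=1: B_{2}/(2)! × [f^{(1)}(22) − f^{(1)}(10)] = 1/12 × (42592.0 − 4000.00) = 3216.00.
Running total after k=1: 1.13607e+06.
k=2: B_{4}/(4)! × [f^{(3)}(22) − f^{(3)}(10)] = −1/720 × (528.000 − 240.000) = -0.400000.
Running total after k=2: 1.13607e+06.
k=3: B_{6}/(6)! × [f^{(5)}(22) − f^{(5)}(10)] = 1/30240 × (0.00000 − 0.00000) = 0.00000.

S_3 ≈ 1.13607e+06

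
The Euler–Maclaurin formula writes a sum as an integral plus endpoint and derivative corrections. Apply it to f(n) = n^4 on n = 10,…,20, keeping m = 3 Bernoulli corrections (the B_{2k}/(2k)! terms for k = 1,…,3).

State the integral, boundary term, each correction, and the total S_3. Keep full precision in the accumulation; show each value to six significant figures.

∫_10^20 x^4 dx evaluates to 620000.
½[f(10) + f(20)] = ½[10000.0 + 160000] = 85000.0.
Running total after boundary: 705000.
k=1: B_{2}/(2)! × [f^{(1)}(20) − f^{(1)}(10)] = 1/12 × (32000.0 − 4000.00) = 2333.33.
Partial sum through k=1: 707333.
k=2: B_{4}/(4)! × [f^{(3)}(20) − f^{(3)}(10)] = −1/720 × (480.000 − 240.000) = -0.333333.
Partial sum through k=2: 707333.
k=3: B_{6}/(6)! × [f^{(5)}(20) − f^{(5)}(10)] = 1/30240 × (0.00000 − 0.00000) = 0.00000.

S_3 ≈ 707333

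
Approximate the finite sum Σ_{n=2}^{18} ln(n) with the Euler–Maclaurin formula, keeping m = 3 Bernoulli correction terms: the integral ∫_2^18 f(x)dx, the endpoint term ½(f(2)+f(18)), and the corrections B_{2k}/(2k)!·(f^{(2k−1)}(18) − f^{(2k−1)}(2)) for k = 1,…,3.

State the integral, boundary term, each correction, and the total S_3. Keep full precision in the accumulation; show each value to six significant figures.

S_3 ≈ 36.3954

Integral: ∫_2^18 ln(x) dx = 34.6404.
Boundary: ½(f(2) + f(18)) = ½(0.693147 + 2.89037) = 1.79176.
So far: 36.4322.
Correction k=1: B_{2}/2! · (f^{(1)}(18) − f^{(1)}(2)) = 1/12 · (0.0555556 − 0.500000) = -0.0370370.
Partial sum through k=1: 36.3951.
Correction k=2: B_{4}/4! · (f^{(3)}(18) − f^{(3)}(2)) = −1/720 · (0.000342936 − 0.250000) = 0.000346746.
Partial sum through k=2: 36.3955.
Correction k=3: B_{6}/6! · (f^{(5)}(18) − f^{(5)}(2)) = 1/30240 · (1.27013e-05 − 0.750000) = -2.48012e-05.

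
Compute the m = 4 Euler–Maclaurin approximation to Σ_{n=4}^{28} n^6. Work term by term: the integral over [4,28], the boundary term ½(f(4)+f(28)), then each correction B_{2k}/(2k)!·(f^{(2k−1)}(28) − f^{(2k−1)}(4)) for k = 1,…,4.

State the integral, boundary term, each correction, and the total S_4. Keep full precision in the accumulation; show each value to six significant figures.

S_4 ≈ 2.17711e+09

∫_4^28 x^6 dx evaluates to 1.92756e+09.
Boundary: ½(f(4) + f(28)) = ½(4096.00 + 4.81890e+08) = 2.40947e+08.
So far: 2.16851e+09.
k=1: B_{2}/(2)! × [f^{(1)}(28) − f^{(1)}(4)] = 1/12 × (1.03262e+08 − 6144.00) = 8.60467e+06.
Partial sum through k=1: 2.17711e+09.
k=2: B_{4}/(4)! × [f^{(3)}(28) − f^{(3)}(4)] = −1/720 × (2.63424e+06 − 7680.00) = -3648.00.
Partial sum through k=2: 2.17711e+09.
k=3: B_{6}/(6)! × [f^{(5)}(28) − f^{(5)}(4)] = 1/30240 × (20160.0 − 2880.00) = 0.571429.
Partial sum through k=3: 2.17711e+09.
k=4: B_{8}/(8)! × [f^{(7)}(28) − f^{(7)}(4)] = −1/1209600 × (0.00000 − 0.00000) = 0.00000.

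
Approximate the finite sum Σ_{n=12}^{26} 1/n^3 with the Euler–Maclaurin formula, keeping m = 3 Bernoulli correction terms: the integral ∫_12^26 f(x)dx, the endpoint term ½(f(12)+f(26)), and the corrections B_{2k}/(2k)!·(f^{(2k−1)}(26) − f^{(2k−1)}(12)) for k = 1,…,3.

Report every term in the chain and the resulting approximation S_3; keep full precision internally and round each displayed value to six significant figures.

Integral: ∫_12^26 1/x^3 dx = 0.00273258.
½[f(12) + f(26)] = ½[0.000578704 + 5.68958e-05] = 0.000317800.
Integral + boundary = 0.00305038.
Correction k=1: B_{2}/2! · (f^{(1)}(26) − f^{(1)}(12)) = 1/12 · (-6.56490e-06 − (-0.000144676)) = 1.15093e-05.
After k=1: 0.00306189.
Correction k=2: B_{4}/4! · (f^{(3)}(26) − f^{(3)}(12)) = −1/720 · (-1.94228e-07 − (-2.00939e-05)) = -2.76384e-08.
After k=2: 0.00306186.
Correction k=3: B_{6}/6! · (f^{(5)}(26) − f^{(5)}(12)) = 1/30240 · (-1.20674e-08 − (-5.86071e-06)) = 1.93408e-10.

S_3 ≈ 0.00306186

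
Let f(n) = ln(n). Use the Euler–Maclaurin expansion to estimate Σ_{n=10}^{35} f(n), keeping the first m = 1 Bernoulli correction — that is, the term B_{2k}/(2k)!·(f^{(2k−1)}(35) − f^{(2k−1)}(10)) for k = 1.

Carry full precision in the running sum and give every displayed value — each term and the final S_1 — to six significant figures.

∫_10^35 ln(x) dx evaluates to 76.4113.
Endpoint term: (f(10) + f(35))/2 = (2.30259 + 3.55535)/2 = 2.92897.
Running total after boundary: 79.3403.
Order-1 term: 1/12 · (0.0285714 − 0.100000) = -0.00595238.

S_1 ≈ 79.3343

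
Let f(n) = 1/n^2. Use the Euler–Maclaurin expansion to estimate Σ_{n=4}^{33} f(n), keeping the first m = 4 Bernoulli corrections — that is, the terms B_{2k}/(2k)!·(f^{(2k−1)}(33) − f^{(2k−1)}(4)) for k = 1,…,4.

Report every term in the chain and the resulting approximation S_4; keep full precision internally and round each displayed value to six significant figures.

The integral term ∫_4^33 1/x^2 dx = 0.219697.
Boundary: ½(f(4) + f(33)) = ½(0.0625000 + 0.000918274) = 0.0317091.
So far: 0.251406.
Correction k=1: B_{2}/2! · (f^{(1)}(33) − f^{(1)}(4)) = 1/12 · (-5.56529e-05 − (-0.0312500)) = 0.00259953.
Partial sum through k=1: 0.254006.
Correction k=2: B_{4}/4! · (f^{(3)}(33) − f^{(3)}(4)) = −1/720 · (-6.13256e-07 − (-0.0234375)) = -3.25512e-05.
Partial sum through k=2: 0.253973.
Correction k=3: B_{6}/6! · (f^{(5)}(33) − f^{(5)}(4)) = 1/30240 · (-1.68941e-08 − (-0.0439453)) = 1.45322e-06.
Partial sum through k=3: 0.253975.
Correction k=4: B_{8}/8! · (f^{(7)}(33) − f^{(7)}(4)) = −1/1209600 · (-8.68750e-10 − (-0.153809)) = -1.27157e-07.

S_4 ≈ 0.253974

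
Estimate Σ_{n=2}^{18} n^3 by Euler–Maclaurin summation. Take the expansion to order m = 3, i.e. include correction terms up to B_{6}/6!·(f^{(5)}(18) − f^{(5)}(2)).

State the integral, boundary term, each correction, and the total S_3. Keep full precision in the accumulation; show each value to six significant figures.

∫_2^18 x^3 dx evaluates to 26240.0.
½[f(2) + f(18)] = ½[8.00000 + 5832.00] = 2920.00.
Running total after boundary: 29160.0.
k=1: B_{2}/(2)! × [f^{(1)}(18) − f^{(1)}(2)] = 1/12 × (972.000 − 12.0000) = 80.0000.
Running total after k=1: 29240.0.
k=2: B_{4}/(4)! × [f^{(3)}(18) − f^{(3)}(2)] = −1/720 × (6.00000 − 6.00000) = 0.00000.
Running total after k=2: 29240.0.
k=3: B_{6}/(6)! × [f^{(5)}(18) − f^{(5)}(2)] = 1/30240 × (0.00000 − 0.00000) = 0.00000.

S_3 ≈ 29240.0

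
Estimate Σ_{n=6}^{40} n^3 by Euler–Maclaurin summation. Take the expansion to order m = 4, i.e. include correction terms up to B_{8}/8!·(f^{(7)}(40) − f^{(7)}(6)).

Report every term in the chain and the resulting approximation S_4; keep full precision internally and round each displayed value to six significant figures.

∫_6^40 x^3 dx evaluates to 639676.
Boundary: ½(f(6) + f(40)) = ½(216.000 + 64000.0) = 32108.0.
Running total after boundary: 671784.
Order-1 term: 1/12 · (4800.00 − 108.000) = 391.000.
After k=1: 672175.
Order-2 term: −1/720 · (6.00000 − 6.00000) = 0.00000.
After k=2: 672175.
Order-3 term: 1/30240 · (0.00000 − 0.00000) = 0.00000.
After k=3: 672175.
Order-4 term: −1/1209600 · (0.00000 − 0.00000) = 0.00000.

S_4 ≈ 672175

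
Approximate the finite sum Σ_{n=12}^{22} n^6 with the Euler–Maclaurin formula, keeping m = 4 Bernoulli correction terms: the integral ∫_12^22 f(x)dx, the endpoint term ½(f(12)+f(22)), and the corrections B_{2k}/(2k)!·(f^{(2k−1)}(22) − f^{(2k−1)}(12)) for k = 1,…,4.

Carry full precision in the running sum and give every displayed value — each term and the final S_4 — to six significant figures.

S_4 ≈ 4.11852e+08

∫_12^22 x^6 dx evaluates to 3.51218e+08.
Endpoint term: (f(12) + f(22))/2 = (2.98598e+06 + 1.13380e+08)/2 = 5.81829e+07.
So far: 4.09401e+08.
Correction k=1: B_{2}/2! · (f^{(1)}(22) − f^{(1)}(12)) = 1/12 · (3.09218e+07 − 1.49299e+06) = 2.45240e+06.
Partial sum through k=1: 4.11853e+08.
Correction k=2: B_{4}/4! · (f^{(3)}(22) − f^{(3)}(12)) = −1/720 · (1.27776e+06 − 207360) = -1486.67.
Partial sum through k=2: 4.11852e+08.
Correction k=3: B_{6}/6! · (f^{(5)}(22) − f^{(5)}(12)) = 1/30240 · (15840.0 − 8640.00) = 0.238095.
Partial sum through k=3: 4.11852e+08.
Correction k=4: B_{8}/8! · (f^{(7)}(22) − f^{(7)}(12)) = −1/1209600 · (0.00000 − 0.00000) = 0.00000.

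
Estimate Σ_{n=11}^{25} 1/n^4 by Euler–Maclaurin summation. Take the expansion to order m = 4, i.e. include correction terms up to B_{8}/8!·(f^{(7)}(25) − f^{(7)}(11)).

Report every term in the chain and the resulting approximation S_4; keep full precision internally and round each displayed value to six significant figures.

∫_11^25 1/x^4 dx evaluates to 0.000229105.
Endpoint term: (f(11) + f(25))/2 = (6.83013e-05 + 2.56000e-06)/2 = 3.54307e-05.
Integral + boundary = 0.000264536.
Correction k=1: B_{2}/2! · (f^{(1)}(25) − f^{(1)}(11)) = 1/12 · (-4.09600e-07 − (-2.48369e-05)) = 2.03560e-06.
Running total after k=1: 0.000266571.
Correction k=2: B_{4}/4! · (f^{(3)}(25) − f^{(3)}(11)) = −1/720 · (-1.96608e-08 − (-6.15790e-06)) = -8.52533e-09.
Running total after k=2: 0.000266563.
Correction k=3: B_{6}/6! · (f^{(5)}(25) − f^{(5)}(11)) = 1/30240 · (-1.76161e-09 − (-2.84994e-06)) = 9.41857e-11.
Running total after k=3: 0.000266563.
Correction k=4: B_{8}/8! · (f^{(7)}(25) − f^{(7)}(11)) = −1/1209600 · (-2.53672e-10 − (-2.11979e-06)) = -1.75226e-12.

S_4 ≈ 0.000266563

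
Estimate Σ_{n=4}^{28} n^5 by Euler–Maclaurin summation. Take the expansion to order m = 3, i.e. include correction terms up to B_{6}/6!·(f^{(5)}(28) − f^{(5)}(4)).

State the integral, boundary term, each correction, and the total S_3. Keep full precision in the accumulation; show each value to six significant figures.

S_3 ≈ 8.91760e+07

The integral term ∫_4^28 x^5 dx = 8.03144e+07.
Endpoint term: (f(4) + f(28))/2 = (1024.00 + 1.72104e+07)/2 = 8.60570e+06.
So far: 8.89201e+07.
k=1: B_{2}/(2)! × [f^{(1)}(28) − f^{(1)}(4)] = 1/12 × (3.07328e+06 − 1280.00) = 256000.
Running total after k=1: 8.91761e+07.
k=2: B_{4}/(4)! × [f^{(3)}(28) − f^{(3)}(4)] = −1/720 × (47040.0 − 960.000) = -64.0000.
Running total after k=2: 8.91760e+07.
k=3: B_{6}/(6)! × [f^{(5)}(28) − f^{(5)}(4)] = 1/30240 × (120.000 − 120.000) = 0.00000.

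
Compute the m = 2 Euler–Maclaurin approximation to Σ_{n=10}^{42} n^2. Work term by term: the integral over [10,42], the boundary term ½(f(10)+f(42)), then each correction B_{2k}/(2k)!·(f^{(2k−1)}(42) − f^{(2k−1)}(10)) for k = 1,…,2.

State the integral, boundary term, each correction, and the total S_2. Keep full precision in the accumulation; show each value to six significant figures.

∫_10^42 x^2 dx evaluates to 24362.7.
½[f(10) + f(42)] = ½[100.000 + 1764.00] = 932.000.
Integral + boundary = 25294.7.
Correction k=1: B_{2}/2! · (f^{(1)}(42) − f^{(1)}(10)) = 1/12 · (84.0000 − 20.0000) = 5.33333.
After k=1: 25300.0.
Correction k=2: B_{4}/4! · (f^{(3)}(42) − f^{(3)}(10)) = −1/720 · (0.00000 − 0.00000) = 0.00000.

S_2 ≈ 25300.0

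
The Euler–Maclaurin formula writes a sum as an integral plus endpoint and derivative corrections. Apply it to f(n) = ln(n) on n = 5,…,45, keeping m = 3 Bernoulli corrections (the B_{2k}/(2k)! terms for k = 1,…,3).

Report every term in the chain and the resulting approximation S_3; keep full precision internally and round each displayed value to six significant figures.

S_3 ≈ 125.946

Integral: ∫_5^45 ln(x) dx = 123.253.
Endpoint term: (f(5) + f(45))/2 = (1.60944 + 3.80666)/2 = 2.70805.
Running total after boundary: 125.961.
Correction k=1: B_{2}/2! · (f^{(1)}(45) − f^{(1)}(5)) = 1/12 · (0.0222222 − 0.200000) = -0.0148148.
Partial sum through k=1: 125.946.
Correction k=2: B_{4}/4! · (f^{(3)}(45) − f^{(3)}(5)) = −1/720 · (2.19479e-05 − 0.0160000) = 2.21917e-05.
Partial sum through k=2: 125.946.
Correction k=3: B_{6}/6! · (f^{(5)}(45) − f^{(5)}(5)) = 1/30240 · (1.30061e-07 − 0.00768000) = -2.53964e-07.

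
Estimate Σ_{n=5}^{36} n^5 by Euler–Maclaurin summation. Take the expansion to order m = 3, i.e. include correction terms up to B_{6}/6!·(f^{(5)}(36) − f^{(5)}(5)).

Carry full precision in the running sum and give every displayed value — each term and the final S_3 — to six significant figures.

S_3 ≈ 3.93729e+08

The integral term ∫_5^36 x^5 dx = 3.62794e+08.
½[f(5) + f(36)] = ½[3125.00 + 6.04662e+07] = 3.02347e+07.
Integral + boundary = 3.93029e+08.
Order-1 term: 1/12 · (8.39808e+06 − 3125.00) = 699580.
Running total after k=1: 3.93729e+08.
Order-2 term: −1/720 · (77760.0 − 1500.00) = -105.917.
Running total after k=2: 3.93729e+08.
Order-3 term: 1/30240 · (120.000 − 120.000) = 0.00000.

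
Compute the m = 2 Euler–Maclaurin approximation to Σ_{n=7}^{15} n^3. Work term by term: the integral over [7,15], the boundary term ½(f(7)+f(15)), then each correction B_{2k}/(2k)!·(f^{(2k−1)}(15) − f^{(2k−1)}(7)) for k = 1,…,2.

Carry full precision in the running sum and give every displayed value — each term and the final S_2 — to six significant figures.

The integral term ∫_7^15 x^3 dx = 12056.0.
Endpoint term: (f(7) + f(15))/2 = (343.000 + 3375.00)/2 = 1859.00.
Running total after boundary: 13915.0.
Order-1 term: 1/12 · (675.000 − 147.000) = 44.0000.
After k=1: 13959.0.
Order-2 term: −1/720 · (6.00000 − 6.00000) = 0.00000.

S_2 ≈ 13959.0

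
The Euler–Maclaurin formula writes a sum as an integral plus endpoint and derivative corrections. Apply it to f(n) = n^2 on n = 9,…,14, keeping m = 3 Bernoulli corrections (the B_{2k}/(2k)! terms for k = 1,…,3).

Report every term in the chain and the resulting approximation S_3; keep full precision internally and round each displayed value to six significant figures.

∫_9^14 x^2 dx evaluates to 671.667.
Endpoint term: (f(9) + f(14))/2 = (81.0000 + 196.000)/2 = 138.500.
Integral + boundary = 810.167.
Correction k=1: B_{2}/2! · (f^{(1)}(14) − f^{(1)}(9)) = 1/12 · (28.0000 − 18.0000) = 0.833333.
Partial sum through k=1: 811.000.
Correction k=2: B_{4}/4! · (f^{(3)}(14) − f^{(3)}(9)) = −1/720 · (0.00000 − 0.00000) = 0.00000.
Partial sum through k=2: 811.000.
Correction k=3: B_{6}/6! · (f^{(5)}(14) − f^{(5)}(9)) = 1/30240 · (0.00000 − 0.00000) = 0.00000.

S_3 ≈ 811.000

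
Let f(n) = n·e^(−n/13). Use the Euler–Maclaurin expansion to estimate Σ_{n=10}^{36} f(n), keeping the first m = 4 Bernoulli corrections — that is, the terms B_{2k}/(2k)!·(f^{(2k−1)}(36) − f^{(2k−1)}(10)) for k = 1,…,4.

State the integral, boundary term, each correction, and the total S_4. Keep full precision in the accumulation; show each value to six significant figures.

The integral term ∫_10^36 x·e^(−x/13) dx = 98.6010.
Endpoint term: (f(10) + f(36))/2 = (4.63369 + 2.25757)/2 = 3.44563.
Integral + boundary = 102.047.
Correction k=1: B_{2}/2! · (f^{(1)}(36) − f^{(1)}(10)) = 1/12 · (-0.110949 − 0.106931) = -0.0181567.
Running total after k=1: 102.029.
Correction k=2: B_{4}/4! · (f^{(3)}(36) − f^{(3)}(10)) = −1/720 · (8.56307e-05 − 0.00611639) = 8.37606e-06.
Running total after k=2: 102.029.
Correction k=3: B_{6}/6! · (f^{(5)}(36) − f^{(5)}(10)) = 1/30240 · (4.89801e-06 − 6.86394e-05) = -2.10785e-09.
Running total after k=3: 102.029.
Correction k=4: B_{8}/8! · (f^{(7)}(36) − f^{(7)}(10)) = −1/1209600 · (5.49664e-08 − 5.98148e-07) = 4.49059e-13.

S_4 ≈ 102.029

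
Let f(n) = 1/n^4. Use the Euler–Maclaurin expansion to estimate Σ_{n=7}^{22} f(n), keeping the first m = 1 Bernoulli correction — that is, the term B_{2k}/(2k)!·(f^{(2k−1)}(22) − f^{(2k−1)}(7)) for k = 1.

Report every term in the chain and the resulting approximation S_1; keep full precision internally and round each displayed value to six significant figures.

S_1 ≈ 0.00117066

The integral term ∫_7^22 1/x^4 dx = 0.000940513.
Boundary: ½(f(7) + f(22)) = ½(0.000416493 + 4.26883e-06) = 0.000210381.
So far: 0.00115089.
Correction k=1: B_{2}/2! · (f^{(1)}(22) − f^{(1)}(7)) = 1/12 · (-7.76152e-07 − (-0.000237996)) = 1.97683e-05.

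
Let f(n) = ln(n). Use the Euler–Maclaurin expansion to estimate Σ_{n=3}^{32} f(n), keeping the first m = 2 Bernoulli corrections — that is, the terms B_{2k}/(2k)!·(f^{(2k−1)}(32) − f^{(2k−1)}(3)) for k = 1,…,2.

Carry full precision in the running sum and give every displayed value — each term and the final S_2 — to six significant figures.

S_2 ≈ 80.8648

Integral: ∫_3^32 ln(x) dx = 78.6077.
Endpoint term: (f(3) + f(32))/2 = (1.09861 + 3.46574)/2 = 2.28217.
Running total after boundary: 80.8899.
Order-1 term: 1/12 · (0.0312500 − 0.333333) = -0.0251736.
Running total after k=1: 80.8647.
Order-2 term: −1/720 · (6.10352e-05 − 0.0740741) = 0.000102796.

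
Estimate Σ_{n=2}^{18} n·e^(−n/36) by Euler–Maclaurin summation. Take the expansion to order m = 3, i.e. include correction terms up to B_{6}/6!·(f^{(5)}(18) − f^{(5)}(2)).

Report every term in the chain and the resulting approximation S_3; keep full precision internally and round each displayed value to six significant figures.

S_3 ≈ 121.333

Integral: ∫_2^18 x·e^(−x/36) dx = 114.977.
Endpoint term: (f(2) + f(18))/2 = (1.89192 + 10.9176)/2 = 6.40474.
So far: 121.382.
Correction k=1: B_{2}/2! · (f^{(1)}(18) − f^{(1)}(2)) = 1/12 · (0.303265 − 0.893406) = -0.0491784.
Running total after k=1: 121.333.
Correction k=2: B_{4}/4! · (f^{(3)}(18) − f^{(3)}(2)) = −1/720 · (0.00117001 − 0.00214917) = 1.35995e-06.
Running total after k=2: 121.333.
Correction k=3: B_{6}/6! · (f^{(5)}(18) − f^{(5)}(2)) = 1/30240 · (1.62501e-06 − 2.78471e-06) = -3.83500e-11.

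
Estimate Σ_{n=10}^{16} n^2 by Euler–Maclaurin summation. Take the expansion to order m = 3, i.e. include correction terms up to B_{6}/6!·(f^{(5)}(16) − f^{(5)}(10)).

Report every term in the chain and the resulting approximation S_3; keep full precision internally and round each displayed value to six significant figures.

S_3 ≈ 1211.00

Integral: ∫_10^16 x^2 dx = 1032.00.
Boundary: ½(f(10) + f(16)) = ½(100.000 + 256.000) = 178.000.
So far: 1210.00.
Order-1 term: 1/12 · (32.0000 − 20.0000) = 1.00000.
After k=1: 1211.00.
Order-2 term: −1/720 · (0.00000 − 0.00000) = 0.00000.
After k=2: 1211.00.
Order-3 term: 1/30240 · (0.00000 − 0.00000) = 0.00000.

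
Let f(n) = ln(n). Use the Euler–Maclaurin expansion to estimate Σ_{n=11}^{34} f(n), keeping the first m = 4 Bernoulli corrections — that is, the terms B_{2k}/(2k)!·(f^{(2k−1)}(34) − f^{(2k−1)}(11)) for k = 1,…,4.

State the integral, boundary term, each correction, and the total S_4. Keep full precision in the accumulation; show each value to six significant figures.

∫_11^34 ln(x) dx evaluates to 70.5194.
½[f(11) + f(34)] = ½[2.39790 + 3.52636] = 2.96213.
Running total after boundary: 73.4815.
Correction k=1: B_{2}/2! · (f^{(1)}(34) − f^{(1)}(11)) = 1/12 · (0.0294118 − 0.0909091) = -0.00512478.
Partial sum through k=1: 73.4764.
Correction k=2: B_{4}/4! · (f^{(3)}(34) − f^{(3)}(11)) = −1/720 · (5.08854e-05 − 0.00150263) = 2.01631e-06.
Partial sum through k=2: 73.4764.
Correction k=3: B_{6}/6! · (f^{(5)}(34) − f^{(5)}(11)) = 1/30240 · (5.28222e-07 − 0.000149021) = -4.91048e-09.
Partial sum through k=3: 73.4764.
Correction k=4: B_{8}/8! · (f^{(7)}(34) − f^{(7)}(11)) = −1/1209600 · (1.37082e-08 − 3.69474e-05) = 3.05338e-11.

S_4 ≈ 73.4764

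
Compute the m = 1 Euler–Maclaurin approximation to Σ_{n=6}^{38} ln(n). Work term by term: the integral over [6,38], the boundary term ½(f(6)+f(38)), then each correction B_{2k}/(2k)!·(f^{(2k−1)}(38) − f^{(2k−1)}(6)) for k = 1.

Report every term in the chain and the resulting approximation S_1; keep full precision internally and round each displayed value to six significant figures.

Integral: ∫_6^38 ln(x) dx = 95.4777.
Boundary: ½(f(6) + f(38)) = ½(1.79176 + 3.63759) = 2.71467.
So far: 98.1924.
Order-1 term: 1/12 · (0.0263158 − 0.166667) = -0.0116959.

S_1 ≈ 98.1807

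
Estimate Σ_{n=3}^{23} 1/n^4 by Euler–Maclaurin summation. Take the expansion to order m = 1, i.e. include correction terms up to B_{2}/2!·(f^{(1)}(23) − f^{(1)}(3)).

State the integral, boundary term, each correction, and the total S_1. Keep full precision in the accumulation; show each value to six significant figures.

∫_3^23 1/x^4 dx evaluates to 0.0123183.
Endpoint term: (f(3) + f(23))/2 = (0.0123457 + 3.57346e-06)/2 = 0.00617463.
Running total after boundary: 0.0184929.
Order-1 term: 1/12 · (-6.21471e-07 − (-0.0164609)) = 0.00137169.

S_1 ≈ 0.0198646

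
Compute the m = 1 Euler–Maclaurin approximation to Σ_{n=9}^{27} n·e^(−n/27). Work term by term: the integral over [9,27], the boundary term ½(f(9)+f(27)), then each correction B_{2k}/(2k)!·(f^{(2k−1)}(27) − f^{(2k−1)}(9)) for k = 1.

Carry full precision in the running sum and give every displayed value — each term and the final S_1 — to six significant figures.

S_1 ≈ 168.251

The integral term ∫_9^27 x·e^(−x/27) dx = 160.100.
½[f(9) + f(27)] = ½[6.44878 + 9.93274] = 8.19076.
Running total after boundary: 168.291.
k=1: B_{2}/(2)! × [f^{(1)}(27) − f^{(1)}(9)] = 1/12 × (0.00000 − 0.477688) = -0.0398073.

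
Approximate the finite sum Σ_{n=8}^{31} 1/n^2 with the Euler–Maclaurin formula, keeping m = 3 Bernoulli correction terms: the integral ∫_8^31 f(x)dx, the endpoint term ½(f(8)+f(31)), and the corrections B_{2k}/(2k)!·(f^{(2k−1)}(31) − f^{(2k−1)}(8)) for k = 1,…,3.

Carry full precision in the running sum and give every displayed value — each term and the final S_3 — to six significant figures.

S_3 ≈ 0.101394

The integral term ∫_8^31 1/x^2 dx = 0.0927419.
½[f(8) + f(31)] = ½[0.0156250 + 0.00104058] = 0.00833279.
So far: 0.101075.
Order-1 term: 1/12 · (-6.71344e-05 − (-0.00390625)) = 0.000319926.
Partial sum through k=1: 0.101395.
Order-2 term: −1/720 · (-8.38306e-07 − (-0.000732422)) = -1.01609e-06.
Partial sum through k=2: 0.101394.
Order-3 term: 1/30240 · (-2.61698e-08 − (-0.000343323)) = 1.13524e-08.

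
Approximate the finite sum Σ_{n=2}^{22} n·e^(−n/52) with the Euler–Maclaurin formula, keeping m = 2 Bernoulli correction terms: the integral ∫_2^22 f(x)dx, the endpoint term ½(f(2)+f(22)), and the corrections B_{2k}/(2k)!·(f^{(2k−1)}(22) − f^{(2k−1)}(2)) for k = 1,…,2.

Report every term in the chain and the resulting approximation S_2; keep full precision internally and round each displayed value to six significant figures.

S_2 ≈ 189.624

The integral term ∫_2^22 x·e^(−x/52) dx = 181.502.
Endpoint term: (f(2) + f(22))/2 = (1.92454 + 14.4106)/2 = 8.16758.
Running total after boundary: 189.669.
Order-1 term: 1/12 · (0.377901 − 0.925258) = -0.0456131.
Partial sum through k=1: 189.624.
Order-2 term: −1/720 · (0.000624245 − 0.00105392) = 5.96769e-07.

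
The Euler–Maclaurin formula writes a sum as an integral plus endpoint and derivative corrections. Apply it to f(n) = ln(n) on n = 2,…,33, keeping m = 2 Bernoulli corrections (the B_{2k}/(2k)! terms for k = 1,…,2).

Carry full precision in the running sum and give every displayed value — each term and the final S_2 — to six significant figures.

Integral: ∫_2^33 ln(x) dx = 82.9985.
½[f(2) + f(33)] = ½[0.693147 + 3.49651] = 2.09483.
Integral + boundary = 85.0933.
Correction k=1: B_{2}/2! · (f^{(1)}(33) − f^{(1)}(2)) = 1/12 · (0.0303030 − 0.500000) = -0.0391414.
Partial sum through k=1: 85.0541.
Correction k=2: B_{4}/4! · (f^{(3)}(33) − f^{(3)}(2)) = −1/720 · (5.56529e-05 − 0.250000) = 0.000347145.

S_2 ≈ 85.0545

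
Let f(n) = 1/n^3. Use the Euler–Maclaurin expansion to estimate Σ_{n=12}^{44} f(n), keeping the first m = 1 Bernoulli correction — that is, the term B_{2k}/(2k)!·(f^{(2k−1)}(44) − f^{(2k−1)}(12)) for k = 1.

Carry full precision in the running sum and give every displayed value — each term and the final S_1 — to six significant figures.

The integral term ∫_12^44 1/x^3 dx = 0.00321396.
Endpoint term: (f(12) + f(44))/2 = (0.000578704 + 1.17393e-05)/2 = 0.000295221.
Running total after boundary: 0.00350918.
k=1: B_{2}/(2)! × [f^{(1)}(44) − f^{(1)}(12)] = 1/12 × (-8.00406e-07 − (-0.000144676)) = 1.19896e-05.

S_1 ≈ 0.00352117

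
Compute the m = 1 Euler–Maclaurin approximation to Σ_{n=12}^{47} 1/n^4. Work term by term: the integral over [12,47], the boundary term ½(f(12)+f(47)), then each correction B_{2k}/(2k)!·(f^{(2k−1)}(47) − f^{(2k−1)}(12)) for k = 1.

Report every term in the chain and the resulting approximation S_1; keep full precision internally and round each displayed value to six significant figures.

The integral term ∫_12^47 1/x^4 dx = 0.000189691.
Boundary: ½(f(12) + f(47)) = ½(4.82253e-05 + 2.04931e-07) = 2.42151e-05.
Integral + boundary = 0.000213906.
Order-1 term: 1/12 · (-1.74410e-08 − (-1.60751e-05)) = 1.33814e-06.

S_1 ≈ 0.000215244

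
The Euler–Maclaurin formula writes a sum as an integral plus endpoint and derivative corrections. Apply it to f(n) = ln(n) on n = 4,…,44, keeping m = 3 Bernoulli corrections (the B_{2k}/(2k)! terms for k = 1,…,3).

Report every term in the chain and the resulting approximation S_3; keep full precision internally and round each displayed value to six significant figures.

S_3 ≈ 123.526

The integral term ∫_4^44 ln(x) dx = 120.959.
Endpoint term: (f(4) + f(44))/2 = (1.38629 + 3.78419)/2 = 2.58524.
Integral + boundary = 123.544.
Correction k=1: B_{2}/2! · (f^{(1)}(44) − f^{(1)}(4)) = 1/12 · (0.0227273 − 0.250000) = -0.0189394.
Partial sum through k=1: 123.525.
Correction k=2: B_{4}/4! · (f^{(3)}(44) − f^{(3)}(4)) = −1/720 · (2.34786e-05 − 0.0312500) = 4.33702e-05.
Partial sum through k=2: 123.526.
Correction k=3: B_{6}/6! · (f^{(5)}(44) − f^{(5)}(4)) = 1/30240 · (1.45528e-07 − 0.0234375) = -7.75045e-07.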